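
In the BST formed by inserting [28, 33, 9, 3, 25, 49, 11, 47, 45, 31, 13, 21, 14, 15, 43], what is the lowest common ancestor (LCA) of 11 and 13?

Tree insertion order: [28, 33, 9, 3, 25, 49, 11, 47, 45, 31, 13, 21, 14, 15, 43]
Tree (level-order array): [28, 9, 33, 3, 25, 31, 49, None, None, 11, None, None, None, 47, None, None, 13, 45, None, None, 21, 43, None, 14, None, None, None, None, 15]
In a BST, the LCA of p=11, q=13 is the first node v on the
root-to-leaf path with p <= v <= q (go left if both < v, right if both > v).
Walk from root:
  at 28: both 11 and 13 < 28, go left
  at 9: both 11 and 13 > 9, go right
  at 25: both 11 and 13 < 25, go left
  at 11: 11 <= 11 <= 13, this is the LCA
LCA = 11


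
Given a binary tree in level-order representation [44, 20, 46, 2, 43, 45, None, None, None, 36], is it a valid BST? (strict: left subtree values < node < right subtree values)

Level-order array: [44, 20, 46, 2, 43, 45, None, None, None, 36]
Validate using subtree bounds (lo, hi): at each node, require lo < value < hi,
then recurse left with hi=value and right with lo=value.
Preorder trace (stopping at first violation):
  at node 44 with bounds (-inf, +inf): OK
  at node 20 with bounds (-inf, 44): OK
  at node 2 with bounds (-inf, 20): OK
  at node 43 with bounds (20, 44): OK
  at node 36 with bounds (20, 43): OK
  at node 46 with bounds (44, +inf): OK
  at node 45 with bounds (44, 46): OK
No violation found at any node.
Result: Valid BST


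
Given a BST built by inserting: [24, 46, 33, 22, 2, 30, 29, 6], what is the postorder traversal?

Tree insertion order: [24, 46, 33, 22, 2, 30, 29, 6]
Tree (level-order array): [24, 22, 46, 2, None, 33, None, None, 6, 30, None, None, None, 29]
Postorder traversal: [6, 2, 22, 29, 30, 33, 46, 24]


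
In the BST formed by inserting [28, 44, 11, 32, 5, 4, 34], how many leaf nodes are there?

Tree built from: [28, 44, 11, 32, 5, 4, 34]
Tree (level-order array): [28, 11, 44, 5, None, 32, None, 4, None, None, 34]
Rule: A leaf has 0 children.
Per-node child counts:
  node 28: 2 child(ren)
  node 11: 1 child(ren)
  node 5: 1 child(ren)
  node 4: 0 child(ren)
  node 44: 1 child(ren)
  node 32: 1 child(ren)
  node 34: 0 child(ren)
Matching nodes: [4, 34]
Count of leaf nodes: 2


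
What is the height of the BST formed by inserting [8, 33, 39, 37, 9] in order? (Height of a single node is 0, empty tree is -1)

Insertion order: [8, 33, 39, 37, 9]
Tree (level-order array): [8, None, 33, 9, 39, None, None, 37]
Compute height bottom-up (empty subtree = -1):
  height(9) = 1 + max(-1, -1) = 0
  height(37) = 1 + max(-1, -1) = 0
  height(39) = 1 + max(0, -1) = 1
  height(33) = 1 + max(0, 1) = 2
  height(8) = 1 + max(-1, 2) = 3
Height = 3


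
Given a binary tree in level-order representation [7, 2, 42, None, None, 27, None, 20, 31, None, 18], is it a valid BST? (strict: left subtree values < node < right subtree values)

Level-order array: [7, 2, 42, None, None, 27, None, 20, 31, None, 18]
Validate using subtree bounds (lo, hi): at each node, require lo < value < hi,
then recurse left with hi=value and right with lo=value.
Preorder trace (stopping at first violation):
  at node 7 with bounds (-inf, +inf): OK
  at node 2 with bounds (-inf, 7): OK
  at node 42 with bounds (7, +inf): OK
  at node 27 with bounds (7, 42): OK
  at node 20 with bounds (7, 27): OK
  at node 18 with bounds (20, 27): VIOLATION
Node 18 violates its bound: not (20 < 18 < 27).
Result: Not a valid BST


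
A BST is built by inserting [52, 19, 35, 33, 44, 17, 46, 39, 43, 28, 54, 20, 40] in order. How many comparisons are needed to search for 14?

Search path for 14: 52 -> 19 -> 17
Found: False
Comparisons: 3


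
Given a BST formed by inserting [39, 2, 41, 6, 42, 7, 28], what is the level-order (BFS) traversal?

Tree insertion order: [39, 2, 41, 6, 42, 7, 28]
Tree (level-order array): [39, 2, 41, None, 6, None, 42, None, 7, None, None, None, 28]
BFS from the root, enqueuing left then right child of each popped node:
  queue [39] -> pop 39, enqueue [2, 41], visited so far: [39]
  queue [2, 41] -> pop 2, enqueue [6], visited so far: [39, 2]
  queue [41, 6] -> pop 41, enqueue [42], visited so far: [39, 2, 41]
  queue [6, 42] -> pop 6, enqueue [7], visited so far: [39, 2, 41, 6]
  queue [42, 7] -> pop 42, enqueue [none], visited so far: [39, 2, 41, 6, 42]
  queue [7] -> pop 7, enqueue [28], visited so far: [39, 2, 41, 6, 42, 7]
  queue [28] -> pop 28, enqueue [none], visited so far: [39, 2, 41, 6, 42, 7, 28]
Result: [39, 2, 41, 6, 42, 7, 28]


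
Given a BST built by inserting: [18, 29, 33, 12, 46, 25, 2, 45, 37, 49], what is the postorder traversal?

Tree insertion order: [18, 29, 33, 12, 46, 25, 2, 45, 37, 49]
Tree (level-order array): [18, 12, 29, 2, None, 25, 33, None, None, None, None, None, 46, 45, 49, 37]
Postorder traversal: [2, 12, 25, 37, 45, 49, 46, 33, 29, 18]


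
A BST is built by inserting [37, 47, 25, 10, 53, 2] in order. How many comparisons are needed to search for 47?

Search path for 47: 37 -> 47
Found: True
Comparisons: 2


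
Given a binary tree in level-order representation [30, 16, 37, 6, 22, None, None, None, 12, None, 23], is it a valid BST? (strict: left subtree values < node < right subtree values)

Level-order array: [30, 16, 37, 6, 22, None, None, None, 12, None, 23]
Validate using subtree bounds (lo, hi): at each node, require lo < value < hi,
then recurse left with hi=value and right with lo=value.
Preorder trace (stopping at first violation):
  at node 30 with bounds (-inf, +inf): OK
  at node 16 with bounds (-inf, 30): OK
  at node 6 with bounds (-inf, 16): OK
  at node 12 with bounds (6, 16): OK
  at node 22 with bounds (16, 30): OK
  at node 23 with bounds (22, 30): OK
  at node 37 with bounds (30, +inf): OK
No violation found at any node.
Result: Valid BST


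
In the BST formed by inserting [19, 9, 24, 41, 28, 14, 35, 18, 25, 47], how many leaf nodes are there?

Tree built from: [19, 9, 24, 41, 28, 14, 35, 18, 25, 47]
Tree (level-order array): [19, 9, 24, None, 14, None, 41, None, 18, 28, 47, None, None, 25, 35]
Rule: A leaf has 0 children.
Per-node child counts:
  node 19: 2 child(ren)
  node 9: 1 child(ren)
  node 14: 1 child(ren)
  node 18: 0 child(ren)
  node 24: 1 child(ren)
  node 41: 2 child(ren)
  node 28: 2 child(ren)
  node 25: 0 child(ren)
  node 35: 0 child(ren)
  node 47: 0 child(ren)
Matching nodes: [18, 25, 35, 47]
Count of leaf nodes: 4


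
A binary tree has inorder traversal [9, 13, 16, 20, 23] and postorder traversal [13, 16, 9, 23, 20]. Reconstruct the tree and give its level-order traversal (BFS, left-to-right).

Inorder:   [9, 13, 16, 20, 23]
Postorder: [13, 16, 9, 23, 20]
Algorithm: postorder visits root last, so walk postorder right-to-left;
each value is the root of the current inorder slice — split it at that
value, recurse on the right subtree first, then the left.
Recursive splits:
  root=20; inorder splits into left=[9, 13, 16], right=[23]
  root=23; inorder splits into left=[], right=[]
  root=9; inorder splits into left=[], right=[13, 16]
  root=16; inorder splits into left=[13], right=[]
  root=13; inorder splits into left=[], right=[]
Reconstructed level-order: [20, 9, 23, 16, 13]


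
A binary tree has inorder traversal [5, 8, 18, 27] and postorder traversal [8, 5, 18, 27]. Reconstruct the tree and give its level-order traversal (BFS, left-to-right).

Inorder:   [5, 8, 18, 27]
Postorder: [8, 5, 18, 27]
Algorithm: postorder visits root last, so walk postorder right-to-left;
each value is the root of the current inorder slice — split it at that
value, recurse on the right subtree first, then the left.
Recursive splits:
  root=27; inorder splits into left=[5, 8, 18], right=[]
  root=18; inorder splits into left=[5, 8], right=[]
  root=5; inorder splits into left=[], right=[8]
  root=8; inorder splits into left=[], right=[]
Reconstructed level-order: [27, 18, 5, 8]


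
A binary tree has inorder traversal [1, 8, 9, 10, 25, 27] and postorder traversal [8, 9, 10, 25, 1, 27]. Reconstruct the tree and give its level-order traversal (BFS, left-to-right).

Inorder:   [1, 8, 9, 10, 25, 27]
Postorder: [8, 9, 10, 25, 1, 27]
Algorithm: postorder visits root last, so walk postorder right-to-left;
each value is the root of the current inorder slice — split it at that
value, recurse on the right subtree first, then the left.
Recursive splits:
  root=27; inorder splits into left=[1, 8, 9, 10, 25], right=[]
  root=1; inorder splits into left=[], right=[8, 9, 10, 25]
  root=25; inorder splits into left=[8, 9, 10], right=[]
  root=10; inorder splits into left=[8, 9], right=[]
  root=9; inorder splits into left=[8], right=[]
  root=8; inorder splits into left=[], right=[]
Reconstructed level-order: [27, 1, 25, 10, 9, 8]


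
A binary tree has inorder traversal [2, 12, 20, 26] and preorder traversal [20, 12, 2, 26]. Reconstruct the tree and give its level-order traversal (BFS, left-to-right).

Inorder:  [2, 12, 20, 26]
Preorder: [20, 12, 2, 26]
Algorithm: preorder visits root first, so consume preorder in order;
for each root, split the current inorder slice at that value into
left-subtree inorder and right-subtree inorder, then recurse.
Recursive splits:
  root=20; inorder splits into left=[2, 12], right=[26]
  root=12; inorder splits into left=[2], right=[]
  root=2; inorder splits into left=[], right=[]
  root=26; inorder splits into left=[], right=[]
Reconstructed level-order: [20, 12, 26, 2]


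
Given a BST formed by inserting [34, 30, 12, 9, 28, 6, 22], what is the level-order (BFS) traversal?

Tree insertion order: [34, 30, 12, 9, 28, 6, 22]
Tree (level-order array): [34, 30, None, 12, None, 9, 28, 6, None, 22]
BFS from the root, enqueuing left then right child of each popped node:
  queue [34] -> pop 34, enqueue [30], visited so far: [34]
  queue [30] -> pop 30, enqueue [12], visited so far: [34, 30]
  queue [12] -> pop 12, enqueue [9, 28], visited so far: [34, 30, 12]
  queue [9, 28] -> pop 9, enqueue [6], visited so far: [34, 30, 12, 9]
  queue [28, 6] -> pop 28, enqueue [22], visited so far: [34, 30, 12, 9, 28]
  queue [6, 22] -> pop 6, enqueue [none], visited so far: [34, 30, 12, 9, 28, 6]
  queue [22] -> pop 22, enqueue [none], visited so far: [34, 30, 12, 9, 28, 6, 22]
Result: [34, 30, 12, 9, 28, 6, 22]


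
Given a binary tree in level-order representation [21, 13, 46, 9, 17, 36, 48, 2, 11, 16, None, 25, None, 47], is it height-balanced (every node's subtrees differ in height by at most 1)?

Tree (level-order array): [21, 13, 46, 9, 17, 36, 48, 2, 11, 16, None, 25, None, 47]
Definition: a tree is height-balanced if, at every node, |h(left) - h(right)| <= 1 (empty subtree has height -1).
Bottom-up per-node check:
  node 2: h_left=-1, h_right=-1, diff=0 [OK], height=0
  node 11: h_left=-1, h_right=-1, diff=0 [OK], height=0
  node 9: h_left=0, h_right=0, diff=0 [OK], height=1
  node 16: h_left=-1, h_right=-1, diff=0 [OK], height=0
  node 17: h_left=0, h_right=-1, diff=1 [OK], height=1
  node 13: h_left=1, h_right=1, diff=0 [OK], height=2
  node 25: h_left=-1, h_right=-1, diff=0 [OK], height=0
  node 36: h_left=0, h_right=-1, diff=1 [OK], height=1
  node 47: h_left=-1, h_right=-1, diff=0 [OK], height=0
  node 48: h_left=0, h_right=-1, diff=1 [OK], height=1
  node 46: h_left=1, h_right=1, diff=0 [OK], height=2
  node 21: h_left=2, h_right=2, diff=0 [OK], height=3
All nodes satisfy the balance condition.
Result: Balanced


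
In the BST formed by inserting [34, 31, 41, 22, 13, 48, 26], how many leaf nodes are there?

Tree built from: [34, 31, 41, 22, 13, 48, 26]
Tree (level-order array): [34, 31, 41, 22, None, None, 48, 13, 26]
Rule: A leaf has 0 children.
Per-node child counts:
  node 34: 2 child(ren)
  node 31: 1 child(ren)
  node 22: 2 child(ren)
  node 13: 0 child(ren)
  node 26: 0 child(ren)
  node 41: 1 child(ren)
  node 48: 0 child(ren)
Matching nodes: [13, 26, 48]
Count of leaf nodes: 3


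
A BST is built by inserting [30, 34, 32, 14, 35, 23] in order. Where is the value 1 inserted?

Starting tree (level order): [30, 14, 34, None, 23, 32, 35]
Insertion path: 30 -> 14
Result: insert 1 as left child of 14
Final tree (level order): [30, 14, 34, 1, 23, 32, 35]


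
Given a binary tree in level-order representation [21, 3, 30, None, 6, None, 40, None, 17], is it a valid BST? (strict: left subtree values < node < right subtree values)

Level-order array: [21, 3, 30, None, 6, None, 40, None, 17]
Validate using subtree bounds (lo, hi): at each node, require lo < value < hi,
then recurse left with hi=value and right with lo=value.
Preorder trace (stopping at first violation):
  at node 21 with bounds (-inf, +inf): OK
  at node 3 with bounds (-inf, 21): OK
  at node 6 with bounds (3, 21): OK
  at node 17 with bounds (6, 21): OK
  at node 30 with bounds (21, +inf): OK
  at node 40 with bounds (30, +inf): OK
No violation found at any node.
Result: Valid BST


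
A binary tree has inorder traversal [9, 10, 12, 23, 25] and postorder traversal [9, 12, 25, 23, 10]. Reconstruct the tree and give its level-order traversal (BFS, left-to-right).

Inorder:   [9, 10, 12, 23, 25]
Postorder: [9, 12, 25, 23, 10]
Algorithm: postorder visits root last, so walk postorder right-to-left;
each value is the root of the current inorder slice — split it at that
value, recurse on the right subtree first, then the left.
Recursive splits:
  root=10; inorder splits into left=[9], right=[12, 23, 25]
  root=23; inorder splits into left=[12], right=[25]
  root=25; inorder splits into left=[], right=[]
  root=12; inorder splits into left=[], right=[]
  root=9; inorder splits into left=[], right=[]
Reconstructed level-order: [10, 9, 23, 12, 25]


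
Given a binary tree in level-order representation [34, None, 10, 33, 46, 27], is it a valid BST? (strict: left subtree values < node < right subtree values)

Level-order array: [34, None, 10, 33, 46, 27]
Validate using subtree bounds (lo, hi): at each node, require lo < value < hi,
then recurse left with hi=value and right with lo=value.
Preorder trace (stopping at first violation):
  at node 34 with bounds (-inf, +inf): OK
  at node 10 with bounds (34, +inf): VIOLATION
Node 10 violates its bound: not (34 < 10 < +inf).
Result: Not a valid BST


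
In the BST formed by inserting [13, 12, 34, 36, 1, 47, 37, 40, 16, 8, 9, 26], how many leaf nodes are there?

Tree built from: [13, 12, 34, 36, 1, 47, 37, 40, 16, 8, 9, 26]
Tree (level-order array): [13, 12, 34, 1, None, 16, 36, None, 8, None, 26, None, 47, None, 9, None, None, 37, None, None, None, None, 40]
Rule: A leaf has 0 children.
Per-node child counts:
  node 13: 2 child(ren)
  node 12: 1 child(ren)
  node 1: 1 child(ren)
  node 8: 1 child(ren)
  node 9: 0 child(ren)
  node 34: 2 child(ren)
  node 16: 1 child(ren)
  node 26: 0 child(ren)
  node 36: 1 child(ren)
  node 47: 1 child(ren)
  node 37: 1 child(ren)
  node 40: 0 child(ren)
Matching nodes: [9, 26, 40]
Count of leaf nodes: 3


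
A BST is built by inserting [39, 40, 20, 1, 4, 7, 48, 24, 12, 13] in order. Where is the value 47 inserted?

Starting tree (level order): [39, 20, 40, 1, 24, None, 48, None, 4, None, None, None, None, None, 7, None, 12, None, 13]
Insertion path: 39 -> 40 -> 48
Result: insert 47 as left child of 48
Final tree (level order): [39, 20, 40, 1, 24, None, 48, None, 4, None, None, 47, None, None, 7, None, None, None, 12, None, 13]


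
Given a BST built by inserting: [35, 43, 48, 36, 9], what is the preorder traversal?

Tree insertion order: [35, 43, 48, 36, 9]
Tree (level-order array): [35, 9, 43, None, None, 36, 48]
Preorder traversal: [35, 9, 43, 36, 48]


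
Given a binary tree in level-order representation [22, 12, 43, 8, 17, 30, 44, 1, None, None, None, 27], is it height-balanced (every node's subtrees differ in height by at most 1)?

Tree (level-order array): [22, 12, 43, 8, 17, 30, 44, 1, None, None, None, 27]
Definition: a tree is height-balanced if, at every node, |h(left) - h(right)| <= 1 (empty subtree has height -1).
Bottom-up per-node check:
  node 1: h_left=-1, h_right=-1, diff=0 [OK], height=0
  node 8: h_left=0, h_right=-1, diff=1 [OK], height=1
  node 17: h_left=-1, h_right=-1, diff=0 [OK], height=0
  node 12: h_left=1, h_right=0, diff=1 [OK], height=2
  node 27: h_left=-1, h_right=-1, diff=0 [OK], height=0
  node 30: h_left=0, h_right=-1, diff=1 [OK], height=1
  node 44: h_left=-1, h_right=-1, diff=0 [OK], height=0
  node 43: h_left=1, h_right=0, diff=1 [OK], height=2
  node 22: h_left=2, h_right=2, diff=0 [OK], height=3
All nodes satisfy the balance condition.
Result: Balanced


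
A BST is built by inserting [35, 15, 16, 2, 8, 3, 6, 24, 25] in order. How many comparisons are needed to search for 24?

Search path for 24: 35 -> 15 -> 16 -> 24
Found: True
Comparisons: 4


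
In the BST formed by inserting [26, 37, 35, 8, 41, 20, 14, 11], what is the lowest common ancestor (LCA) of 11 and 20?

Tree insertion order: [26, 37, 35, 8, 41, 20, 14, 11]
Tree (level-order array): [26, 8, 37, None, 20, 35, 41, 14, None, None, None, None, None, 11]
In a BST, the LCA of p=11, q=20 is the first node v on the
root-to-leaf path with p <= v <= q (go left if both < v, right if both > v).
Walk from root:
  at 26: both 11 and 20 < 26, go left
  at 8: both 11 and 20 > 8, go right
  at 20: 11 <= 20 <= 20, this is the LCA
LCA = 20


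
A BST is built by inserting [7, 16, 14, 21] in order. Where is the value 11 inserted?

Starting tree (level order): [7, None, 16, 14, 21]
Insertion path: 7 -> 16 -> 14
Result: insert 11 as left child of 14
Final tree (level order): [7, None, 16, 14, 21, 11]


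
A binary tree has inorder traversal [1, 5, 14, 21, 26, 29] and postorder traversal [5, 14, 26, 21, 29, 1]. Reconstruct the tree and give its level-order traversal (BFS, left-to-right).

Inorder:   [1, 5, 14, 21, 26, 29]
Postorder: [5, 14, 26, 21, 29, 1]
Algorithm: postorder visits root last, so walk postorder right-to-left;
each value is the root of the current inorder slice — split it at that
value, recurse on the right subtree first, then the left.
Recursive splits:
  root=1; inorder splits into left=[], right=[5, 14, 21, 26, 29]
  root=29; inorder splits into left=[5, 14, 21, 26], right=[]
  root=21; inorder splits into left=[5, 14], right=[26]
  root=26; inorder splits into left=[], right=[]
  root=14; inorder splits into left=[5], right=[]
  root=5; inorder splits into left=[], right=[]
Reconstructed level-order: [1, 29, 21, 14, 26, 5]


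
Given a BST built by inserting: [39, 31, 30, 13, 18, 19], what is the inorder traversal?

Tree insertion order: [39, 31, 30, 13, 18, 19]
Tree (level-order array): [39, 31, None, 30, None, 13, None, None, 18, None, 19]
Inorder traversal: [13, 18, 19, 30, 31, 39]


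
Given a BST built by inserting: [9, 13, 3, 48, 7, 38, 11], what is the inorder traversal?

Tree insertion order: [9, 13, 3, 48, 7, 38, 11]
Tree (level-order array): [9, 3, 13, None, 7, 11, 48, None, None, None, None, 38]
Inorder traversal: [3, 7, 9, 11, 13, 38, 48]


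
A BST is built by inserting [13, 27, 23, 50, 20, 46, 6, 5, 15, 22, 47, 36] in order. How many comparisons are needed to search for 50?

Search path for 50: 13 -> 27 -> 50
Found: True
Comparisons: 3


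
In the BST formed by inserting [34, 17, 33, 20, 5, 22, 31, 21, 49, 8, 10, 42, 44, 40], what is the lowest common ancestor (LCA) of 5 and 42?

Tree insertion order: [34, 17, 33, 20, 5, 22, 31, 21, 49, 8, 10, 42, 44, 40]
Tree (level-order array): [34, 17, 49, 5, 33, 42, None, None, 8, 20, None, 40, 44, None, 10, None, 22, None, None, None, None, None, None, 21, 31]
In a BST, the LCA of p=5, q=42 is the first node v on the
root-to-leaf path with p <= v <= q (go left if both < v, right if both > v).
Walk from root:
  at 34: 5 <= 34 <= 42, this is the LCA
LCA = 34


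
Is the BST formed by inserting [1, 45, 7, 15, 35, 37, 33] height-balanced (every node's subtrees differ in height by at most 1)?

Tree (level-order array): [1, None, 45, 7, None, None, 15, None, 35, 33, 37]
Definition: a tree is height-balanced if, at every node, |h(left) - h(right)| <= 1 (empty subtree has height -1).
Bottom-up per-node check:
  node 33: h_left=-1, h_right=-1, diff=0 [OK], height=0
  node 37: h_left=-1, h_right=-1, diff=0 [OK], height=0
  node 35: h_left=0, h_right=0, diff=0 [OK], height=1
  node 15: h_left=-1, h_right=1, diff=2 [FAIL (|-1-1|=2 > 1)], height=2
  node 7: h_left=-1, h_right=2, diff=3 [FAIL (|-1-2|=3 > 1)], height=3
  node 45: h_left=3, h_right=-1, diff=4 [FAIL (|3--1|=4 > 1)], height=4
  node 1: h_left=-1, h_right=4, diff=5 [FAIL (|-1-4|=5 > 1)], height=5
Node 15 violates the condition: |-1 - 1| = 2 > 1.
Result: Not balanced


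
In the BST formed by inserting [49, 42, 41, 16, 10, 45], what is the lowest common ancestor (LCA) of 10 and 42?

Tree insertion order: [49, 42, 41, 16, 10, 45]
Tree (level-order array): [49, 42, None, 41, 45, 16, None, None, None, 10]
In a BST, the LCA of p=10, q=42 is the first node v on the
root-to-leaf path with p <= v <= q (go left if both < v, right if both > v).
Walk from root:
  at 49: both 10 and 42 < 49, go left
  at 42: 10 <= 42 <= 42, this is the LCA
LCA = 42


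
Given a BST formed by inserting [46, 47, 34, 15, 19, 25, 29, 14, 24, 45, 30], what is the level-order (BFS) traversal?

Tree insertion order: [46, 47, 34, 15, 19, 25, 29, 14, 24, 45, 30]
Tree (level-order array): [46, 34, 47, 15, 45, None, None, 14, 19, None, None, None, None, None, 25, 24, 29, None, None, None, 30]
BFS from the root, enqueuing left then right child of each popped node:
  queue [46] -> pop 46, enqueue [34, 47], visited so far: [46]
  queue [34, 47] -> pop 34, enqueue [15, 45], visited so far: [46, 34]
  queue [47, 15, 45] -> pop 47, enqueue [none], visited so far: [46, 34, 47]
  queue [15, 45] -> pop 15, enqueue [14, 19], visited so far: [46, 34, 47, 15]
  queue [45, 14, 19] -> pop 45, enqueue [none], visited so far: [46, 34, 47, 15, 45]
  queue [14, 19] -> pop 14, enqueue [none], visited so far: [46, 34, 47, 15, 45, 14]
  queue [19] -> pop 19, enqueue [25], visited so far: [46, 34, 47, 15, 45, 14, 19]
  queue [25] -> pop 25, enqueue [24, 29], visited so far: [46, 34, 47, 15, 45, 14, 19, 25]
  queue [24, 29] -> pop 24, enqueue [none], visited so far: [46, 34, 47, 15, 45, 14, 19, 25, 24]
  queue [29] -> pop 29, enqueue [30], visited so far: [46, 34, 47, 15, 45, 14, 19, 25, 24, 29]
  queue [30] -> pop 30, enqueue [none], visited so far: [46, 34, 47, 15, 45, 14, 19, 25, 24, 29, 30]
Result: [46, 34, 47, 15, 45, 14, 19, 25, 24, 29, 30]


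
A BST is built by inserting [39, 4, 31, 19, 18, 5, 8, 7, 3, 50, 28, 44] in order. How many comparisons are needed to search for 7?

Search path for 7: 39 -> 4 -> 31 -> 19 -> 18 -> 5 -> 8 -> 7
Found: True
Comparisons: 8


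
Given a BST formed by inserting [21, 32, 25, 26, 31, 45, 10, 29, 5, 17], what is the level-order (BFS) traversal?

Tree insertion order: [21, 32, 25, 26, 31, 45, 10, 29, 5, 17]
Tree (level-order array): [21, 10, 32, 5, 17, 25, 45, None, None, None, None, None, 26, None, None, None, 31, 29]
BFS from the root, enqueuing left then right child of each popped node:
  queue [21] -> pop 21, enqueue [10, 32], visited so far: [21]
  queue [10, 32] -> pop 10, enqueue [5, 17], visited so far: [21, 10]
  queue [32, 5, 17] -> pop 32, enqueue [25, 45], visited so far: [21, 10, 32]
  queue [5, 17, 25, 45] -> pop 5, enqueue [none], visited so far: [21, 10, 32, 5]
  queue [17, 25, 45] -> pop 17, enqueue [none], visited so far: [21, 10, 32, 5, 17]
  queue [25, 45] -> pop 25, enqueue [26], visited so far: [21, 10, 32, 5, 17, 25]
  queue [45, 26] -> pop 45, enqueue [none], visited so far: [21, 10, 32, 5, 17, 25, 45]
  queue [26] -> pop 26, enqueue [31], visited so far: [21, 10, 32, 5, 17, 25, 45, 26]
  queue [31] -> pop 31, enqueue [29], visited so far: [21, 10, 32, 5, 17, 25, 45, 26, 31]
  queue [29] -> pop 29, enqueue [none], visited so far: [21, 10, 32, 5, 17, 25, 45, 26, 31, 29]
Result: [21, 10, 32, 5, 17, 25, 45, 26, 31, 29]


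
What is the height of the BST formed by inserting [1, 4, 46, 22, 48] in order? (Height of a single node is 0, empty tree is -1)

Insertion order: [1, 4, 46, 22, 48]
Tree (level-order array): [1, None, 4, None, 46, 22, 48]
Compute height bottom-up (empty subtree = -1):
  height(22) = 1 + max(-1, -1) = 0
  height(48) = 1 + max(-1, -1) = 0
  height(46) = 1 + max(0, 0) = 1
  height(4) = 1 + max(-1, 1) = 2
  height(1) = 1 + max(-1, 2) = 3
Height = 3


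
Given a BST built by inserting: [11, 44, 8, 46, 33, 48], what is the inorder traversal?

Tree insertion order: [11, 44, 8, 46, 33, 48]
Tree (level-order array): [11, 8, 44, None, None, 33, 46, None, None, None, 48]
Inorder traversal: [8, 11, 33, 44, 46, 48]


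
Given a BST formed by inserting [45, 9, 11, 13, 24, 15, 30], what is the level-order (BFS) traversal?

Tree insertion order: [45, 9, 11, 13, 24, 15, 30]
Tree (level-order array): [45, 9, None, None, 11, None, 13, None, 24, 15, 30]
BFS from the root, enqueuing left then right child of each popped node:
  queue [45] -> pop 45, enqueue [9], visited so far: [45]
  queue [9] -> pop 9, enqueue [11], visited so far: [45, 9]
  queue [11] -> pop 11, enqueue [13], visited so far: [45, 9, 11]
  queue [13] -> pop 13, enqueue [24], visited so far: [45, 9, 11, 13]
  queue [24] -> pop 24, enqueue [15, 30], visited so far: [45, 9, 11, 13, 24]
  queue [15, 30] -> pop 15, enqueue [none], visited so far: [45, 9, 11, 13, 24, 15]
  queue [30] -> pop 30, enqueue [none], visited so far: [45, 9, 11, 13, 24, 15, 30]
Result: [45, 9, 11, 13, 24, 15, 30]


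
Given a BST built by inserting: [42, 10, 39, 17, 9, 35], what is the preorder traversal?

Tree insertion order: [42, 10, 39, 17, 9, 35]
Tree (level-order array): [42, 10, None, 9, 39, None, None, 17, None, None, 35]
Preorder traversal: [42, 10, 9, 39, 17, 35]


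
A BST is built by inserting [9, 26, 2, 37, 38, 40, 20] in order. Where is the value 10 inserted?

Starting tree (level order): [9, 2, 26, None, None, 20, 37, None, None, None, 38, None, 40]
Insertion path: 9 -> 26 -> 20
Result: insert 10 as left child of 20
Final tree (level order): [9, 2, 26, None, None, 20, 37, 10, None, None, 38, None, None, None, 40]


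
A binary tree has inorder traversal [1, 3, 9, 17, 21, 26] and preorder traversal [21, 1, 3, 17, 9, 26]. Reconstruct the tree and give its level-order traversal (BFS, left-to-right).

Inorder:  [1, 3, 9, 17, 21, 26]
Preorder: [21, 1, 3, 17, 9, 26]
Algorithm: preorder visits root first, so consume preorder in order;
for each root, split the current inorder slice at that value into
left-subtree inorder and right-subtree inorder, then recurse.
Recursive splits:
  root=21; inorder splits into left=[1, 3, 9, 17], right=[26]
  root=1; inorder splits into left=[], right=[3, 9, 17]
  root=3; inorder splits into left=[], right=[9, 17]
  root=17; inorder splits into left=[9], right=[]
  root=9; inorder splits into left=[], right=[]
  root=26; inorder splits into left=[], right=[]
Reconstructed level-order: [21, 1, 26, 3, 17, 9]


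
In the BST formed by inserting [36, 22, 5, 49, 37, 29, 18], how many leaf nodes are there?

Tree built from: [36, 22, 5, 49, 37, 29, 18]
Tree (level-order array): [36, 22, 49, 5, 29, 37, None, None, 18]
Rule: A leaf has 0 children.
Per-node child counts:
  node 36: 2 child(ren)
  node 22: 2 child(ren)
  node 5: 1 child(ren)
  node 18: 0 child(ren)
  node 29: 0 child(ren)
  node 49: 1 child(ren)
  node 37: 0 child(ren)
Matching nodes: [18, 29, 37]
Count of leaf nodes: 3


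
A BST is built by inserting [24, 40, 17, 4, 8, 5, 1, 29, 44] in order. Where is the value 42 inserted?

Starting tree (level order): [24, 17, 40, 4, None, 29, 44, 1, 8, None, None, None, None, None, None, 5]
Insertion path: 24 -> 40 -> 44
Result: insert 42 as left child of 44
Final tree (level order): [24, 17, 40, 4, None, 29, 44, 1, 8, None, None, 42, None, None, None, 5]


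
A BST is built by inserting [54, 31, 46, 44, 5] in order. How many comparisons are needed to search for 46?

Search path for 46: 54 -> 31 -> 46
Found: True
Comparisons: 3


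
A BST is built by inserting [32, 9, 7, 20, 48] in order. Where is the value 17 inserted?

Starting tree (level order): [32, 9, 48, 7, 20]
Insertion path: 32 -> 9 -> 20
Result: insert 17 as left child of 20
Final tree (level order): [32, 9, 48, 7, 20, None, None, None, None, 17]


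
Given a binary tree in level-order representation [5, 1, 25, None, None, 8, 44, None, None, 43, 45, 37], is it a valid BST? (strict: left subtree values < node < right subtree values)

Level-order array: [5, 1, 25, None, None, 8, 44, None, None, 43, 45, 37]
Validate using subtree bounds (lo, hi): at each node, require lo < value < hi,
then recurse left with hi=value and right with lo=value.
Preorder trace (stopping at first violation):
  at node 5 with bounds (-inf, +inf): OK
  at node 1 with bounds (-inf, 5): OK
  at node 25 with bounds (5, +inf): OK
  at node 8 with bounds (5, 25): OK
  at node 44 with bounds (25, +inf): OK
  at node 43 with bounds (25, 44): OK
  at node 37 with bounds (25, 43): OK
  at node 45 with bounds (44, +inf): OK
No violation found at any node.
Result: Valid BST


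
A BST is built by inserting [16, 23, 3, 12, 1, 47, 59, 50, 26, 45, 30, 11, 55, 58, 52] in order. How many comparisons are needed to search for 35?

Search path for 35: 16 -> 23 -> 47 -> 26 -> 45 -> 30
Found: False
Comparisons: 6


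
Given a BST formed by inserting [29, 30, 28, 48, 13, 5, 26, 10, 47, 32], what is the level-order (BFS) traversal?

Tree insertion order: [29, 30, 28, 48, 13, 5, 26, 10, 47, 32]
Tree (level-order array): [29, 28, 30, 13, None, None, 48, 5, 26, 47, None, None, 10, None, None, 32]
BFS from the root, enqueuing left then right child of each popped node:
  queue [29] -> pop 29, enqueue [28, 30], visited so far: [29]
  queue [28, 30] -> pop 28, enqueue [13], visited so far: [29, 28]
  queue [30, 13] -> pop 30, enqueue [48], visited so far: [29, 28, 30]
  queue [13, 48] -> pop 13, enqueue [5, 26], visited so far: [29, 28, 30, 13]
  queue [48, 5, 26] -> pop 48, enqueue [47], visited so far: [29, 28, 30, 13, 48]
  queue [5, 26, 47] -> pop 5, enqueue [10], visited so far: [29, 28, 30, 13, 48, 5]
  queue [26, 47, 10] -> pop 26, enqueue [none], visited so far: [29, 28, 30, 13, 48, 5, 26]
  queue [47, 10] -> pop 47, enqueue [32], visited so far: [29, 28, 30, 13, 48, 5, 26, 47]
  queue [10, 32] -> pop 10, enqueue [none], visited so far: [29, 28, 30, 13, 48, 5, 26, 47, 10]
  queue [32] -> pop 32, enqueue [none], visited so far: [29, 28, 30, 13, 48, 5, 26, 47, 10, 32]
Result: [29, 28, 30, 13, 48, 5, 26, 47, 10, 32]


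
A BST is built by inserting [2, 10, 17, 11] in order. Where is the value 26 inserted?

Starting tree (level order): [2, None, 10, None, 17, 11]
Insertion path: 2 -> 10 -> 17
Result: insert 26 as right child of 17
Final tree (level order): [2, None, 10, None, 17, 11, 26]


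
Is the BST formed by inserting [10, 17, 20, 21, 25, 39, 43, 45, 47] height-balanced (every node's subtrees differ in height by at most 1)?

Tree (level-order array): [10, None, 17, None, 20, None, 21, None, 25, None, 39, None, 43, None, 45, None, 47]
Definition: a tree is height-balanced if, at every node, |h(left) - h(right)| <= 1 (empty subtree has height -1).
Bottom-up per-node check:
  node 47: h_left=-1, h_right=-1, diff=0 [OK], height=0
  node 45: h_left=-1, h_right=0, diff=1 [OK], height=1
  node 43: h_left=-1, h_right=1, diff=2 [FAIL (|-1-1|=2 > 1)], height=2
  node 39: h_left=-1, h_right=2, diff=3 [FAIL (|-1-2|=3 > 1)], height=3
  node 25: h_left=-1, h_right=3, diff=4 [FAIL (|-1-3|=4 > 1)], height=4
  node 21: h_left=-1, h_right=4, diff=5 [FAIL (|-1-4|=5 > 1)], height=5
  node 20: h_left=-1, h_right=5, diff=6 [FAIL (|-1-5|=6 > 1)], height=6
  node 17: h_left=-1, h_right=6, diff=7 [FAIL (|-1-6|=7 > 1)], height=7
  node 10: h_left=-1, h_right=7, diff=8 [FAIL (|-1-7|=8 > 1)], height=8
Node 43 violates the condition: |-1 - 1| = 2 > 1.
Result: Not balanced


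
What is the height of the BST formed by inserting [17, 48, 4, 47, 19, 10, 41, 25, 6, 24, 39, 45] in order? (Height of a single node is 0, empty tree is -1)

Insertion order: [17, 48, 4, 47, 19, 10, 41, 25, 6, 24, 39, 45]
Tree (level-order array): [17, 4, 48, None, 10, 47, None, 6, None, 19, None, None, None, None, 41, 25, 45, 24, 39]
Compute height bottom-up (empty subtree = -1):
  height(6) = 1 + max(-1, -1) = 0
  height(10) = 1 + max(0, -1) = 1
  height(4) = 1 + max(-1, 1) = 2
  height(24) = 1 + max(-1, -1) = 0
  height(39) = 1 + max(-1, -1) = 0
  height(25) = 1 + max(0, 0) = 1
  height(45) = 1 + max(-1, -1) = 0
  height(41) = 1 + max(1, 0) = 2
  height(19) = 1 + max(-1, 2) = 3
  height(47) = 1 + max(3, -1) = 4
  height(48) = 1 + max(4, -1) = 5
  height(17) = 1 + max(2, 5) = 6
Height = 6


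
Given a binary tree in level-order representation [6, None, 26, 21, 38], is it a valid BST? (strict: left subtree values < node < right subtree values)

Level-order array: [6, None, 26, 21, 38]
Validate using subtree bounds (lo, hi): at each node, require lo < value < hi,
then recurse left with hi=value and right with lo=value.
Preorder trace (stopping at first violation):
  at node 6 with bounds (-inf, +inf): OK
  at node 26 with bounds (6, +inf): OK
  at node 21 with bounds (6, 26): OK
  at node 38 with bounds (26, +inf): OK
No violation found at any node.
Result: Valid BST


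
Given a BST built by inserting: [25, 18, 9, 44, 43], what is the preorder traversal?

Tree insertion order: [25, 18, 9, 44, 43]
Tree (level-order array): [25, 18, 44, 9, None, 43]
Preorder traversal: [25, 18, 9, 44, 43]


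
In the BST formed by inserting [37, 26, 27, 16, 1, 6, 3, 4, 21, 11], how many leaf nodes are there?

Tree built from: [37, 26, 27, 16, 1, 6, 3, 4, 21, 11]
Tree (level-order array): [37, 26, None, 16, 27, 1, 21, None, None, None, 6, None, None, 3, 11, None, 4]
Rule: A leaf has 0 children.
Per-node child counts:
  node 37: 1 child(ren)
  node 26: 2 child(ren)
  node 16: 2 child(ren)
  node 1: 1 child(ren)
  node 6: 2 child(ren)
  node 3: 1 child(ren)
  node 4: 0 child(ren)
  node 11: 0 child(ren)
  node 21: 0 child(ren)
  node 27: 0 child(ren)
Matching nodes: [4, 11, 21, 27]
Count of leaf nodes: 4


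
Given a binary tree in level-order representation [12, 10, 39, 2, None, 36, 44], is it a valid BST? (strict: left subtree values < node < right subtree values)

Level-order array: [12, 10, 39, 2, None, 36, 44]
Validate using subtree bounds (lo, hi): at each node, require lo < value < hi,
then recurse left with hi=value and right with lo=value.
Preorder trace (stopping at first violation):
  at node 12 with bounds (-inf, +inf): OK
  at node 10 with bounds (-inf, 12): OK
  at node 2 with bounds (-inf, 10): OK
  at node 39 with bounds (12, +inf): OK
  at node 36 with bounds (12, 39): OK
  at node 44 with bounds (39, +inf): OK
No violation found at any node.
Result: Valid BST


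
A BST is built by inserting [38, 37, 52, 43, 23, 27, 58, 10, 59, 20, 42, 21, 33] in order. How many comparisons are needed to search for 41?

Search path for 41: 38 -> 52 -> 43 -> 42
Found: False
Comparisons: 4


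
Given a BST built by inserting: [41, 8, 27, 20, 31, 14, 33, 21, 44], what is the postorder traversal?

Tree insertion order: [41, 8, 27, 20, 31, 14, 33, 21, 44]
Tree (level-order array): [41, 8, 44, None, 27, None, None, 20, 31, 14, 21, None, 33]
Postorder traversal: [14, 21, 20, 33, 31, 27, 8, 44, 41]


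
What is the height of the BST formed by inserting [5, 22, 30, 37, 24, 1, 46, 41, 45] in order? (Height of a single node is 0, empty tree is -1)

Insertion order: [5, 22, 30, 37, 24, 1, 46, 41, 45]
Tree (level-order array): [5, 1, 22, None, None, None, 30, 24, 37, None, None, None, 46, 41, None, None, 45]
Compute height bottom-up (empty subtree = -1):
  height(1) = 1 + max(-1, -1) = 0
  height(24) = 1 + max(-1, -1) = 0
  height(45) = 1 + max(-1, -1) = 0
  height(41) = 1 + max(-1, 0) = 1
  height(46) = 1 + max(1, -1) = 2
  height(37) = 1 + max(-1, 2) = 3
  height(30) = 1 + max(0, 3) = 4
  height(22) = 1 + max(-1, 4) = 5
  height(5) = 1 + max(0, 5) = 6
Height = 6


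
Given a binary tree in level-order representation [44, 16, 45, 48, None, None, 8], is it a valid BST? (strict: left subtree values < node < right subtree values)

Level-order array: [44, 16, 45, 48, None, None, 8]
Validate using subtree bounds (lo, hi): at each node, require lo < value < hi,
then recurse left with hi=value and right with lo=value.
Preorder trace (stopping at first violation):
  at node 44 with bounds (-inf, +inf): OK
  at node 16 with bounds (-inf, 44): OK
  at node 48 with bounds (-inf, 16): VIOLATION
Node 48 violates its bound: not (-inf < 48 < 16).
Result: Not a valid BST


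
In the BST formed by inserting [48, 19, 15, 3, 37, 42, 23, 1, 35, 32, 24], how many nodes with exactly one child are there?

Tree built from: [48, 19, 15, 3, 37, 42, 23, 1, 35, 32, 24]
Tree (level-order array): [48, 19, None, 15, 37, 3, None, 23, 42, 1, None, None, 35, None, None, None, None, 32, None, 24]
Rule: These are nodes with exactly 1 non-null child.
Per-node child counts:
  node 48: 1 child(ren)
  node 19: 2 child(ren)
  node 15: 1 child(ren)
  node 3: 1 child(ren)
  node 1: 0 child(ren)
  node 37: 2 child(ren)
  node 23: 1 child(ren)
  node 35: 1 child(ren)
  node 32: 1 child(ren)
  node 24: 0 child(ren)
  node 42: 0 child(ren)
Matching nodes: [48, 15, 3, 23, 35, 32]
Count of nodes with exactly one child: 6


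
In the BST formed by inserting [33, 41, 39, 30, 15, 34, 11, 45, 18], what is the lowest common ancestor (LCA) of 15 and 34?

Tree insertion order: [33, 41, 39, 30, 15, 34, 11, 45, 18]
Tree (level-order array): [33, 30, 41, 15, None, 39, 45, 11, 18, 34]
In a BST, the LCA of p=15, q=34 is the first node v on the
root-to-leaf path with p <= v <= q (go left if both < v, right if both > v).
Walk from root:
  at 33: 15 <= 33 <= 34, this is the LCA
LCA = 33


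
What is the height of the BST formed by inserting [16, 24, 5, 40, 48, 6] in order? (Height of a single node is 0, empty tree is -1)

Insertion order: [16, 24, 5, 40, 48, 6]
Tree (level-order array): [16, 5, 24, None, 6, None, 40, None, None, None, 48]
Compute height bottom-up (empty subtree = -1):
  height(6) = 1 + max(-1, -1) = 0
  height(5) = 1 + max(-1, 0) = 1
  height(48) = 1 + max(-1, -1) = 0
  height(40) = 1 + max(-1, 0) = 1
  height(24) = 1 + max(-1, 1) = 2
  height(16) = 1 + max(1, 2) = 3
Height = 3


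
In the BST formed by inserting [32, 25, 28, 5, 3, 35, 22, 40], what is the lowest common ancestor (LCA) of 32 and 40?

Tree insertion order: [32, 25, 28, 5, 3, 35, 22, 40]
Tree (level-order array): [32, 25, 35, 5, 28, None, 40, 3, 22]
In a BST, the LCA of p=32, q=40 is the first node v on the
root-to-leaf path with p <= v <= q (go left if both < v, right if both > v).
Walk from root:
  at 32: 32 <= 32 <= 40, this is the LCA
LCA = 32


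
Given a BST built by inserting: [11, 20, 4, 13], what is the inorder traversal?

Tree insertion order: [11, 20, 4, 13]
Tree (level-order array): [11, 4, 20, None, None, 13]
Inorder traversal: [4, 11, 13, 20]


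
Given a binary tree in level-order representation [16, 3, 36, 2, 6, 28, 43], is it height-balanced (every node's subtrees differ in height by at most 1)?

Tree (level-order array): [16, 3, 36, 2, 6, 28, 43]
Definition: a tree is height-balanced if, at every node, |h(left) - h(right)| <= 1 (empty subtree has height -1).
Bottom-up per-node check:
  node 2: h_left=-1, h_right=-1, diff=0 [OK], height=0
  node 6: h_left=-1, h_right=-1, diff=0 [OK], height=0
  node 3: h_left=0, h_right=0, diff=0 [OK], height=1
  node 28: h_left=-1, h_right=-1, diff=0 [OK], height=0
  node 43: h_left=-1, h_right=-1, diff=0 [OK], height=0
  node 36: h_left=0, h_right=0, diff=0 [OK], height=1
  node 16: h_left=1, h_right=1, diff=0 [OK], height=2
All nodes satisfy the balance condition.
Result: Balanced


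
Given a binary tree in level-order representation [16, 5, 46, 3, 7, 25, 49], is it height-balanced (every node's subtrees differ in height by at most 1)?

Tree (level-order array): [16, 5, 46, 3, 7, 25, 49]
Definition: a tree is height-balanced if, at every node, |h(left) - h(right)| <= 1 (empty subtree has height -1).
Bottom-up per-node check:
  node 3: h_left=-1, h_right=-1, diff=0 [OK], height=0
  node 7: h_left=-1, h_right=-1, diff=0 [OK], height=0
  node 5: h_left=0, h_right=0, diff=0 [OK], height=1
  node 25: h_left=-1, h_right=-1, diff=0 [OK], height=0
  node 49: h_left=-1, h_right=-1, diff=0 [OK], height=0
  node 46: h_left=0, h_right=0, diff=0 [OK], height=1
  node 16: h_left=1, h_right=1, diff=0 [OK], height=2
All nodes satisfy the balance condition.
Result: Balanced
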